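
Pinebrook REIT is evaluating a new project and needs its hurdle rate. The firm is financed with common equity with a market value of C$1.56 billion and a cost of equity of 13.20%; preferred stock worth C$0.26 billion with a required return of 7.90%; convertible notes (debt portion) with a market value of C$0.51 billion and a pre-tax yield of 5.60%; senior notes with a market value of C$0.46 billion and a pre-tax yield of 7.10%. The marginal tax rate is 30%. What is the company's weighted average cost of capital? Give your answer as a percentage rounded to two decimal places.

9.65%

Total capital V = 1.56 + 0.26 + 0.51 + 0.46 = 2.79.
Equity: weight = 1.56/2.79 = 0.5591; cost = 13.2%.
Preferred: weight = 0.26/2.79 = 0.0932; cost = 7.9%.
Convertible notes (debt portion): weight = 0.51/2.79 = 0.1828; after-tax cost = 5.6% × (1 − 30%) = 3.9200%.
Senior notes: weight = 0.46/2.79 = 0.1649; after-tax cost = 7.1% × (1 − 30%) = 4.9700%.
WACC = 0.5591 × 13.2000% + 0.0932 × 7.9000% + 0.1828 × 3.9200% + 0.1649 × 4.9700% = 9.6528%.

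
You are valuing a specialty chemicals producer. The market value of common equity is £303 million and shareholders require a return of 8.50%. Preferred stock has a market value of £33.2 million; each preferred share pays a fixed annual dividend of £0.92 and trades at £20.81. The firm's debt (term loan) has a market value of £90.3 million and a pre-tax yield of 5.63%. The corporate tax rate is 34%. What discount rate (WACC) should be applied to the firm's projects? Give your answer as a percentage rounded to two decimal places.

7.17%

Cost of preferred: Rp = 0.92 / 20.81 = 4.4210%.
Total capital V = 303 + 33.2 + 90.3 = 426.5.
Equity: weight = 303/426.5 = 0.7104; cost = 8.5%.
Preferred: weight = 33.2/426.5 = 0.0778; cost = 4.421%.
Term loan: weight = 90.3/426.5 = 0.2117; after-tax cost = 5.63% × (1 − 34%) = 3.7158%.
WACC = 0.7104 × 8.5000% + 0.0778 × 4.4210% + 0.2117 × 3.7158% = 7.1696%.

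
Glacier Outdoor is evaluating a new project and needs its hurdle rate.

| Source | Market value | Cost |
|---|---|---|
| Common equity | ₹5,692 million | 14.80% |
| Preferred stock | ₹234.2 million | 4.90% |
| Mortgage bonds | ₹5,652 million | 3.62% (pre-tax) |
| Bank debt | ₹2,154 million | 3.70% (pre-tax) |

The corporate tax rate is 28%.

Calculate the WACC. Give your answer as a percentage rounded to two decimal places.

Total capital V = 5692 + 234.2 + 5652 + 2154 = 13732.2.
Equity: weight = 5692/13732.2 = 0.4145; cost = 14.8%.
Preferred: weight = 234.2/13732.2 = 0.0171; cost = 4.9%.
Mortgage bonds: weight = 5652/13732.2 = 0.4116; after-tax cost = 3.62% × (1 − 28%) = 2.6064%.
Bank debt: weight = 2154/13732.2 = 0.1569; after-tax cost = 3.7% × (1 − 28%) = 2.6640%.
WACC = 0.4145 × 14.8000% + 0.0171 × 4.9000% + 0.4116 × 2.6064% + 0.1569 × 2.6640% = 7.7088%.

7.71%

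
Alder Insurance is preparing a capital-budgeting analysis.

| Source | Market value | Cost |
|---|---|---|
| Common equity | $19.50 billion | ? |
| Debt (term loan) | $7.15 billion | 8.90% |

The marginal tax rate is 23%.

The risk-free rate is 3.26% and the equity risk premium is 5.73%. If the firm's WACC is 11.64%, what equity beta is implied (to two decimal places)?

1.77

Total capital V = 19.5 + 7.15 = 26.65.
Equity weight = 19.5/26.65 = 0.7317.
Term loan weight = 7.15/26.65 = 0.2683.
Debt contribution = 0.2683 × 8.9% × (1 − 23%) = 1.8386%.
Required equity contribution = 11.64% − 1.8386% = 9.8014%  ⇒  Re = 13.3952%.
CAPM: 13.3952% = 3.26% + β × 5.73%  ⇒  β = 1.7688.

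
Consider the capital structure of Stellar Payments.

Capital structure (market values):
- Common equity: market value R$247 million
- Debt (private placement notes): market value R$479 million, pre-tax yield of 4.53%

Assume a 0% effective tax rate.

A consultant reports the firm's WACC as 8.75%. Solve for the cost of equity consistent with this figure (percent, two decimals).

16.93%

Total capital V = 247 + 479 = 726.
Equity weight = 247/726 = 0.3402.
Private placement notes weight = 479/726 = 0.6598.
Debt contribution = 0.6598 × 4.53% × (1 − 0%) = 2.9888%.
Required equity contribution = 8.75% − 2.9888% = 5.7612%.
Re = 5.7612% / 0.3402 = 16.9337%.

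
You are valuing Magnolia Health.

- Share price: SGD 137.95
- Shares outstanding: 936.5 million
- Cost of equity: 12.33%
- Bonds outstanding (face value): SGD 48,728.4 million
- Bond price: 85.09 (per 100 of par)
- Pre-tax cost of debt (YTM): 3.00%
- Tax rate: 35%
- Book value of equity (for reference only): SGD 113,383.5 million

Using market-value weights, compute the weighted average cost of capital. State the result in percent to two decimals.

Market value of equity E = 137.95 × 936.5m = 129190.175m. Market value of debt D = 48728.4m × 85.09/100 = 41462.99556m.
Total capital V = 129190.175 + 41462.99556 = 170653.17056.
Equity: weight = 129190.175/170653.17056 = 0.7570; cost = 12.33%.
Bonds outstanding: weight = 41462.99556/170653.17056 = 0.2430; after-tax cost = 3% × (1 − 35%) = 1.9500%.
WACC = 0.7570 × 12.3300% + 0.2430 × 1.9500% = 9.8080%.

9.81%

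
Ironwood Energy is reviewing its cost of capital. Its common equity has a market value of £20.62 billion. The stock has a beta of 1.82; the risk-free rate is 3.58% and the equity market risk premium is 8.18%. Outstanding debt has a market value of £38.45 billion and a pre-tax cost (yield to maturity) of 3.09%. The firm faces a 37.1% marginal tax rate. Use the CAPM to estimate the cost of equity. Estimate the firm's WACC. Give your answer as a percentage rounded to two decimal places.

7.71%

Cost of equity via CAPM: Re = 3.58% + 1.82 × 8.18% = 18.4676%.
Total capital V = 20.62 + 38.45 = 59.07.
Equity: weight = 20.62/59.07 = 0.3491; cost = 18.4676%.
Debt: weight = 38.45/59.07 = 0.6509; after-tax cost = 3.09% × (1 − 37.1%) = 1.9436%.
WACC = 0.3491 × 18.4676% + 0.6509 × 1.9436% = 7.7118%.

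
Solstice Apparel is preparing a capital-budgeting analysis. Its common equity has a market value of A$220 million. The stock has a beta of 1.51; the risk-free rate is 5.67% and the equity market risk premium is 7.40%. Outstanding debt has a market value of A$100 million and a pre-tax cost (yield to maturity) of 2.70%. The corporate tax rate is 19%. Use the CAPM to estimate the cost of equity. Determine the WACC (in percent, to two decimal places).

Cost of equity via CAPM: Re = 5.67% + 1.51 × 7.4% = 16.8440%.
Total capital V = 220 + 100 = 320.
Equity: weight = 220/320 = 0.6875; cost = 16.844%.
Debt: weight = 100/320 = 0.3125; after-tax cost = 2.7% × (1 − 19%) = 2.1870%.
WACC = 0.6875 × 16.8440% + 0.3125 × 2.1870% = 12.2637%.

12.26%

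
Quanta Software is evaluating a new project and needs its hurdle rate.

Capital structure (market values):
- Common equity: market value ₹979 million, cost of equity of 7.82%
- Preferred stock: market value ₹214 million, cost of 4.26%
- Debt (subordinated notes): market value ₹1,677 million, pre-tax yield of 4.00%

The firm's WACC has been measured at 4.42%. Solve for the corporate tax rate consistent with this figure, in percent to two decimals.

38.61%

Total capital V = 979 + 214 + 1677 = 2870.
Equity weight = 979/2870 = 0.3411.
Preferred weight = 214/2870 = 0.0746.
Subordinated notes weight = 1677/2870 = 0.5843.
Equity contribution = 0.3411 × 7.82% = 2.6675%.
Preferred contribution = 0.0746 × 4.26% = 0.3176%.
Debt contribution must be 4.42% − 2.9852% = 1.4348%.
0.5843 × 4% × (1 − T) = 1.4348%  ⇒  (1 − T) = 0.6139.
T = 38.6109%.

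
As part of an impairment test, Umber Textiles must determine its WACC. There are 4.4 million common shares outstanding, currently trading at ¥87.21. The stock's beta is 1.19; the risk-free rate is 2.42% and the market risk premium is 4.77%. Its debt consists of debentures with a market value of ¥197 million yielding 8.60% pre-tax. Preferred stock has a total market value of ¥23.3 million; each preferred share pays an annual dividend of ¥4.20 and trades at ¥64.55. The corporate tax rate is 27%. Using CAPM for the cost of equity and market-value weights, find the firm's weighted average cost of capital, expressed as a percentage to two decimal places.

7.44%

Cost of equity via CAPM: Re = 2.42% + 1.19 × 4.77% = 8.0963%.
Cost of preferred: Rp = 4.2 / 64.55 = 6.5066%.
Market value of equity E = 87.21 × 4.4m = 383.724m.
Total capital V = 383.724 + 23.3 + 197 = 604.024.
Equity: weight = 383.724/604.024 = 0.6353; cost = 8.0963%.
Preferred: weight = 23.3/604.024 = 0.0386; cost = 6.5066%.
Debentures: weight = 197/604.024 = 0.3261; after-tax cost = 8.6% × (1 − 27%) = 6.2780%.
WACC = 0.6353 × 8.0963% + 0.0386 × 6.5066% + 0.3261 × 6.2780% = 7.4419%.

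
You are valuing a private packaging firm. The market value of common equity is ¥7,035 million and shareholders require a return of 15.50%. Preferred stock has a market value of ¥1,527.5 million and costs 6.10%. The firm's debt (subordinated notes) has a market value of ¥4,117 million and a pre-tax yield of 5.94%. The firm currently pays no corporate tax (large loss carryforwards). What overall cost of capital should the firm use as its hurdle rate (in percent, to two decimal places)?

11.26%

Total capital V = 7035 + 1527.5 + 4117 = 12679.5.
Equity: weight = 7035/12679.5 = 0.5548; cost = 15.5%.
Preferred: weight = 1527.5/12679.5 = 0.1205; cost = 6.1%.
Subordinated notes: weight = 4117/12679.5 = 0.3247; after-tax cost = 5.94% × (1 − 0%) = 5.9400%.
WACC = 0.5548 × 15.5000% + 0.1205 × 6.1000% + 0.3247 × 5.9400% = 11.2635%.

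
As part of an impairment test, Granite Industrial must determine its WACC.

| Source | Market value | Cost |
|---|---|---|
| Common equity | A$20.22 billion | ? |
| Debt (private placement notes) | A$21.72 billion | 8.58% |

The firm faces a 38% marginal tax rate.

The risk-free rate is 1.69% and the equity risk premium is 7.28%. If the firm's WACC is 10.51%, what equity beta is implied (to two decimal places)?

Total capital V = 20.22 + 21.72 = 41.94.
Equity weight = 20.22/41.94 = 0.4821.
Private placement notes weight = 21.72/41.94 = 0.5179.
Debt contribution = 0.5179 × 8.58% × (1 − 38%) = 2.7549%.
Required equity contribution = 10.51% − 2.7549% = 7.7551%  ⇒  Re = 16.0854%.
CAPM: 16.0854% = 1.69% + β × 7.28%  ⇒  β = 1.9774.

1.98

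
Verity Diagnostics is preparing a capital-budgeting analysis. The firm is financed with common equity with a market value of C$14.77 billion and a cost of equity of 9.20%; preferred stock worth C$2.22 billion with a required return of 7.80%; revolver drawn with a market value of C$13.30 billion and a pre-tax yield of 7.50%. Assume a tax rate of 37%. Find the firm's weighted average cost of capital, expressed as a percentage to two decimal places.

7.13%

Total capital V = 14.77 + 2.22 + 13.3 = 30.29.
Equity: weight = 14.77/30.29 = 0.4876; cost = 9.2%.
Preferred: weight = 2.22/30.29 = 0.0733; cost = 7.8%.
Revolver drawn: weight = 13.3/30.29 = 0.4391; after-tax cost = 7.5% × (1 − 37%) = 4.7250%.
WACC = 0.4876 × 9.2000% + 0.0733 × 7.8000% + 0.4391 × 4.7250% = 7.1325%.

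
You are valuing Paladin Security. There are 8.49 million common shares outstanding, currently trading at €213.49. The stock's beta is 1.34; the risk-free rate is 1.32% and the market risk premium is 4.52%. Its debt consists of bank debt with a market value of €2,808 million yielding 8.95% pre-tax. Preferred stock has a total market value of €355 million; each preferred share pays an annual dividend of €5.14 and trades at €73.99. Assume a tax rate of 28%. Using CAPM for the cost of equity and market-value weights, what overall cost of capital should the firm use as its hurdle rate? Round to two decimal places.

6.82%

Cost of equity via CAPM: Re = 1.32% + 1.34 × 4.52% = 7.3768%.
Cost of preferred: Rp = 5.14 / 73.99 = 6.9469%.
Market value of equity E = 213.49 × 8.49m = 1812.5301m.
Total capital V = 1812.5301 + 355 + 2808 = 4975.5301.
Equity: weight = 1812.5301/4975.5301 = 0.3643; cost = 7.3768%.
Preferred: weight = 355/4975.5301 = 0.0713; cost = 6.9469%.
Bank debt: weight = 2808/4975.5301 = 0.5644; after-tax cost = 8.95% × (1 − 28%) = 6.4440%.
WACC = 0.3643 × 7.3768% + 0.0713 × 6.9469% + 0.5644 × 6.4440% = 6.8197%.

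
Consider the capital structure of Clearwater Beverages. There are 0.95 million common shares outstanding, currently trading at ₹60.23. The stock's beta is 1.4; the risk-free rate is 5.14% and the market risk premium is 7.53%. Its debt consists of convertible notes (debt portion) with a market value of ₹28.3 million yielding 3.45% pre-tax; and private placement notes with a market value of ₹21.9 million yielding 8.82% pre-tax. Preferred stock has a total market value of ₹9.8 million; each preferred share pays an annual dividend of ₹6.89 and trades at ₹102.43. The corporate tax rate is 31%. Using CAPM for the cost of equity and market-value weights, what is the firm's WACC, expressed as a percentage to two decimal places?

9.93%

Cost of equity via CAPM: Re = 5.14% + 1.4 × 7.53% = 15.6820%.
Cost of preferred: Rp = 6.89 / 102.43 = 6.7265%.
Market value of equity E = 60.23 × 0.95m = 57.2185m.
Total capital V = 57.2185 + 9.8 + 28.3 + 21.9 = 117.2185.
Equity: weight = 57.2185/117.2185 = 0.4881; cost = 15.682%.
Preferred: weight = 9.8/117.2185 = 0.0836; cost = 6.7265%.
Convertible notes (debt portion): weight = 28.3/117.2185 = 0.2414; after-tax cost = 3.45% × (1 − 31%) = 2.3805%.
Private placement notes: weight = 21.9/117.2185 = 0.1868; after-tax cost = 8.82% × (1 − 31%) = 6.0858%.
WACC = 0.4881 × 15.6820% + 0.0836 × 6.7265% + 0.2414 × 2.3805% + 0.1868 × 6.0858% = 9.9290%.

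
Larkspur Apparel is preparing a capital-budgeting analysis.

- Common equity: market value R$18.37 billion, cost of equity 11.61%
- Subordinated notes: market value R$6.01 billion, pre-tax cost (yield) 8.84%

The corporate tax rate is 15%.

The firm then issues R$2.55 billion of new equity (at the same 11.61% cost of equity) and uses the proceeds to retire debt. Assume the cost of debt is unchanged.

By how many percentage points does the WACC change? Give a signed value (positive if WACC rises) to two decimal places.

+0.43 pp

Current WACC:
Total capital V = 18.37 + 6.01 = 24.38.
Equity: weight = 18.37/24.38 = 0.7535; cost = 11.61%.
Subordinated notes: weight = 6.01/24.38 = 0.2465; after-tax cost = 8.84% × (1 − 15%) = 7.5140%.
WACC = 0.7535 × 11.6100% + 0.2465 × 7.5140% = 10.6003%.
After the change:
Total capital V = 20.92 + 3.46 = 24.38.
Equity: weight = 20.92/24.38 = 0.8581; cost = 11.61%.
Subordinated notes: weight = 3.46/24.38 = 0.1419; after-tax cost = 8.84% × (1 − 15%) = 7.5140%.
WACC = 0.8581 × 11.6100% + 0.1419 × 7.5140% = 11.0287%.
Change in WACC = 11.0287% − 10.6003% = 0.4284 pp.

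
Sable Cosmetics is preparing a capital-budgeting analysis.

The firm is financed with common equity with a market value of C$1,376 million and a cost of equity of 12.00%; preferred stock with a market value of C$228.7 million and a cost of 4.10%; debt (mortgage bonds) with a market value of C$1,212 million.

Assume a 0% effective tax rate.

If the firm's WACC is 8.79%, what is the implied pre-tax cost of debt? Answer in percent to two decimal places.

6.03%

Total capital V = 1376 + 228.7 + 1212 = 2816.7.
Equity weight = 1376/2816.7 = 0.4885.
Preferred weight = 228.7/2816.7 = 0.0812.
Mortgage bonds weight = 1212/2816.7 = 0.4303.
Equity contribution = 0.4885 × 12% = 5.8622%.
Preferred contribution = 0.0812 × 4.1% = 0.3329%.
Remaining for debt = 8.79% − 6.1951% = 2.5949%.
Rd × (1 − 0%) × 0.4303 = 2.5949%  ⇒  Rd = 6.0306%.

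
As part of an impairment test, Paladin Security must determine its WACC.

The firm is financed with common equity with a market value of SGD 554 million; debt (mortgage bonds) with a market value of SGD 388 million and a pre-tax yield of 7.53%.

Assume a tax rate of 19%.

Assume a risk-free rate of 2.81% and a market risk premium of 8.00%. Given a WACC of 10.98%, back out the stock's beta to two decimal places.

1.45

Total capital V = 554 + 388 = 942.
Equity weight = 554/942 = 0.5881.
Mortgage bonds weight = 388/942 = 0.4119.
Debt contribution = 0.4119 × 7.53% × (1 − 19%) = 2.5122%.
Required equity contribution = 10.98% − 2.5122% = 8.4678%  ⇒  Re = 14.3983%.
CAPM: 14.3983% = 2.81% + β × 8.0%  ⇒  β = 1.4485.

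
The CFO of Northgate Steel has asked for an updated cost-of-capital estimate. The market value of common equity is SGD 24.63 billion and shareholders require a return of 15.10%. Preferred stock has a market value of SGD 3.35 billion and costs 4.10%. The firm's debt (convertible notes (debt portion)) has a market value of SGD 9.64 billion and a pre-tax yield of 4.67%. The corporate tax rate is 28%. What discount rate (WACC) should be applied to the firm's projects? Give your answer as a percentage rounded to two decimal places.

Total capital V = 24.63 + 3.35 + 9.64 = 37.62.
Equity: weight = 24.63/37.62 = 0.6547; cost = 15.1%.
Preferred: weight = 3.35/37.62 = 0.0890; cost = 4.1%.
Convertible notes (debt portion): weight = 9.64/37.62 = 0.2562; after-tax cost = 4.67% × (1 − 28%) = 3.3624%.
WACC = 0.6547 × 15.1000% + 0.0890 × 4.1000% + 0.2562 × 3.3624% = 11.1127%.

11.11%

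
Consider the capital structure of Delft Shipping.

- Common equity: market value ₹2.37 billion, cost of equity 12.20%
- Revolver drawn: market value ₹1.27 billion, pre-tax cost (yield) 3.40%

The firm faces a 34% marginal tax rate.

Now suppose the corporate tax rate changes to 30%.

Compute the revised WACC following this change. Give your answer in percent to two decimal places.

After the change:
Total capital V = 2.37 + 1.27 = 3.64.
Equity: weight = 2.37/3.64 = 0.6511; cost = 12.2%.
Revolver drawn: weight = 1.27/3.64 = 0.3489; after-tax cost = 3.4% × (1 − 30%) = 2.3800%.
WACC = 0.6511 × 12.2000% + 0.3489 × 2.3800% = 8.7738%.

8.77%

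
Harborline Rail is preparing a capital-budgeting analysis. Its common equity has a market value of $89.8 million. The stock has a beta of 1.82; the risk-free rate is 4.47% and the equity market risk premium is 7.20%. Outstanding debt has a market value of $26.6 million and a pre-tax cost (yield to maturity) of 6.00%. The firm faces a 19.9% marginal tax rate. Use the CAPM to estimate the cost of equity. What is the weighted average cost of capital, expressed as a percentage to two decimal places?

14.66%

Cost of equity via CAPM: Re = 4.47% + 1.82 × 7.2% = 17.5740%.
Total capital V = 89.8 + 26.6 = 116.4.
Equity: weight = 89.8/116.4 = 0.7715; cost = 17.574%.
Debt: weight = 26.6/116.4 = 0.2285; after-tax cost = 6% × (1 − 19.9%) = 4.8060%.
WACC = 0.7715 × 17.5740% + 0.2285 × 4.8060% = 14.6562%.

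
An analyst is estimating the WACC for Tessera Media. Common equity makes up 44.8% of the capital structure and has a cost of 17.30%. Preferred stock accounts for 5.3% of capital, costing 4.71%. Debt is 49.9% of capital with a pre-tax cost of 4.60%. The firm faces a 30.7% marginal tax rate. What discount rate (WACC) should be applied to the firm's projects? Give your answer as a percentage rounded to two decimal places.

9.59%

After-tax cost of debt = 4.6% × (1 − 30.7%) = 3.1878%.
WACC = 0.448 × 17.3000% + 0.053 × 4.7100% + 0.499 × 3.1878% = 9.5907%.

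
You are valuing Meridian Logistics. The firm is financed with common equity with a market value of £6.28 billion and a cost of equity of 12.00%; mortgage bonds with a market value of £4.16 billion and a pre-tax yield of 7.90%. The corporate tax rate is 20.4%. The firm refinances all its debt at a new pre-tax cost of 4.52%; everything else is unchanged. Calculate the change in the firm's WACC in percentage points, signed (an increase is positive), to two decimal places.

Current WACC:
Total capital V = 6.28 + 4.16 = 10.44.
Equity: weight = 6.28/10.44 = 0.6015; cost = 12%.
Mortgage bonds: weight = 4.16/10.44 = 0.3985; after-tax cost = 7.9% × (1 − 20.4%) = 6.2884%.
WACC = 0.6015 × 12.0000% + 0.3985 × 6.2884% = 9.7241%.
After the change:
Total capital V = 6.28 + 4.16 = 10.44.
Equity: weight = 6.28/10.44 = 0.6015; cost = 12%.
Mortgage bonds: weight = 4.16/10.44 = 0.3985; after-tax cost = 4.52% × (1 − 20.4%) = 3.5979%.
WACC = 0.6015 × 12.0000% + 0.3985 × 3.5979% = 8.6520%.
Change in WACC = 8.6520% − 9.7241% = -1.0721 pp.

-1.07 pp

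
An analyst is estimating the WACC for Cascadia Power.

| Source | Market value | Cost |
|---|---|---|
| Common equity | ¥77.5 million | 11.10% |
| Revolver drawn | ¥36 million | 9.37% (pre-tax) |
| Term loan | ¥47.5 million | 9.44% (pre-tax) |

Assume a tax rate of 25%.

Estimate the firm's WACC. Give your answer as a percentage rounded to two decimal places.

9.00%

Total capital V = 77.5 + 36 + 47.5 = 161.
Equity: weight = 77.5/161 = 0.4814; cost = 11.1%.
Revolver drawn: weight = 36/161 = 0.2236; after-tax cost = 9.37% × (1 − 25%) = 7.0275%.
Term loan: weight = 47.5/161 = 0.2950; after-tax cost = 9.44% × (1 − 25%) = 7.0800%.
WACC = 0.4814 × 11.1000% + 0.2236 × 7.0275% + 0.2950 × 7.0800% = 9.0034%.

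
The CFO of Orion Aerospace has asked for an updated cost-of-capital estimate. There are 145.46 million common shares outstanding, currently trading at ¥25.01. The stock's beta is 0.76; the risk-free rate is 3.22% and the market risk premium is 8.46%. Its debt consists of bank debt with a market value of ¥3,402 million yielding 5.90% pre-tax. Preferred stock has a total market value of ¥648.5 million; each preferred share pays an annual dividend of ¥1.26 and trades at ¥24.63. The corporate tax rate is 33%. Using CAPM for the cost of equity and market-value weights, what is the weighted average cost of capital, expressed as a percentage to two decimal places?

Cost of equity via CAPM: Re = 3.22% + 0.76 × 8.46% = 9.6496%.
Cost of preferred: Rp = 1.26 / 24.63 = 5.1157%.
Market value of equity E = 25.01 × 145.46m = 3637.9546m.
Total capital V = 3637.9546 + 648.5 + 3402 = 7688.4546.
Equity: weight = 3637.9546/7688.4546 = 0.4732; cost = 9.6496%.
Preferred: weight = 648.5/7688.4546 = 0.0843; cost = 5.1157%.
Bank debt: weight = 3402/7688.4546 = 0.4425; after-tax cost = 5.9% × (1 − 33%) = 3.9530%.
WACC = 0.4732 × 9.6496% + 0.0843 × 5.1157% + 0.4425 × 3.9530% = 6.7465%.

6.75%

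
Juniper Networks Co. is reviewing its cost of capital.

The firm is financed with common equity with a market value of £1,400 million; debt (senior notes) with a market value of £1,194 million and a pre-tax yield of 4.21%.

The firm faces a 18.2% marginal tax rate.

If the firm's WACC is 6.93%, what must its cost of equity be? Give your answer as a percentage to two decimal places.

9.90%

Total capital V = 1400 + 1194 = 2594.
Equity weight = 1400/2594 = 0.5397.
Senior notes weight = 1194/2594 = 0.4603.
Debt contribution = 0.4603 × 4.21% × (1 − 18.2%) = 1.5851%.
Required equity contribution = 6.93% − 1.5851% = 5.3449%.
Re = 5.3449% / 0.5397 = 9.9032%.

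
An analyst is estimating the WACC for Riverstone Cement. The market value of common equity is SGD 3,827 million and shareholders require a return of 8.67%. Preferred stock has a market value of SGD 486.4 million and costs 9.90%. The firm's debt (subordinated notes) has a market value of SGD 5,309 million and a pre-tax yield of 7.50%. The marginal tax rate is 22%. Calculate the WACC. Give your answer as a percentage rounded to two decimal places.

Total capital V = 3827 + 486.4 + 5309 = 9622.4.
Equity: weight = 3827/9622.4 = 0.3977; cost = 8.67%.
Preferred: weight = 486.4/9622.4 = 0.0505; cost = 9.9%.
Subordinated notes: weight = 5309/9622.4 = 0.5517; after-tax cost = 7.5% × (1 − 22%) = 5.8500%.
WACC = 0.3977 × 8.6700% + 0.0505 × 9.9000% + 0.5517 × 5.8500% = 7.1763%.

7.18%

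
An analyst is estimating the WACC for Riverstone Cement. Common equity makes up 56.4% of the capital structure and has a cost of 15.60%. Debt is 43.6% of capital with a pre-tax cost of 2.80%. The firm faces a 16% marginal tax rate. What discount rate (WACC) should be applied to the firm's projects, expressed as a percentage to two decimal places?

After-tax cost of debt = 2.8% × (1 − 16%) = 2.3520%.
WACC = 0.564 × 15.6000% + 0.436 × 2.3520% = 9.8239%.

9.82%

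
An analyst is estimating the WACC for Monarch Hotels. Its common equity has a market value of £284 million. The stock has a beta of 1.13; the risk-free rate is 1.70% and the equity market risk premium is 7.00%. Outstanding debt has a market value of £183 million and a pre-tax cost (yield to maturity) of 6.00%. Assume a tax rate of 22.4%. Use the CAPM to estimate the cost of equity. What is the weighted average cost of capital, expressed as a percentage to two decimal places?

7.67%

Cost of equity via CAPM: Re = 1.7% + 1.13 × 7.0% = 9.6100%.
Total capital V = 284 + 183 = 467.
Equity: weight = 284/467 = 0.6081; cost = 9.61%.
Debt: weight = 183/467 = 0.3919; after-tax cost = 6% × (1 − 22.4%) = 4.6560%.
WACC = 0.6081 × 9.6100% + 0.3919 × 4.6560% = 7.6687%.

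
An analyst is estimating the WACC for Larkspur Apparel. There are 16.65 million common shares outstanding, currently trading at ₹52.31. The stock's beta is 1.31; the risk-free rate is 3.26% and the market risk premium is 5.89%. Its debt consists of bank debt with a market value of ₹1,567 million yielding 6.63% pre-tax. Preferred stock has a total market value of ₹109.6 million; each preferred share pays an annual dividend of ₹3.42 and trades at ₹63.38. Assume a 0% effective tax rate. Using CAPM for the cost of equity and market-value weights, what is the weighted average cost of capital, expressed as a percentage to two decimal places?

Cost of equity via CAPM: Re = 3.26% + 1.31 × 5.89% = 10.9759%.
Cost of preferred: Rp = 3.42 / 63.38 = 5.3960%.
Market value of equity E = 52.31 × 16.65m = 870.9615m.
Total capital V = 870.9615 + 109.6 + 1567 = 2547.5615.
Equity: weight = 870.9615/2547.5615 = 0.3419; cost = 10.9759%.
Preferred: weight = 109.6/2547.5615 = 0.0430; cost = 5.396%.
Bank debt: weight = 1567/2547.5615 = 0.6151; after-tax cost = 6.63% × (1 − 0%) = 6.6300%.
WACC = 0.3419 × 10.9759% + 0.0430 × 5.3960% + 0.6151 × 6.6300% = 8.0627%.

8.06%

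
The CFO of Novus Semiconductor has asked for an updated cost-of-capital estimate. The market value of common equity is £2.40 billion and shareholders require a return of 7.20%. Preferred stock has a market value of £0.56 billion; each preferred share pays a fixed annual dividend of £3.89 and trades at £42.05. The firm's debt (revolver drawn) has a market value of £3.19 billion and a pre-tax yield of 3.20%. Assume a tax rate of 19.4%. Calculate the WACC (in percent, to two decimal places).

4.99%

Cost of preferred: Rp = 3.89 / 42.05 = 9.2509%.
Total capital V = 2.4 + 0.56 + 3.19 = 6.15.
Equity: weight = 2.4/6.15 = 0.3902; cost = 7.2%.
Preferred: weight = 0.56/6.15 = 0.0911; cost = 9.2509%.
Revolver drawn: weight = 3.19/6.15 = 0.5187; after-tax cost = 3.2% × (1 − 19.4%) = 2.5792%.
WACC = 0.3902 × 7.2000% + 0.0911 × 9.2509% + 0.5187 × 2.5792% = 4.9899%.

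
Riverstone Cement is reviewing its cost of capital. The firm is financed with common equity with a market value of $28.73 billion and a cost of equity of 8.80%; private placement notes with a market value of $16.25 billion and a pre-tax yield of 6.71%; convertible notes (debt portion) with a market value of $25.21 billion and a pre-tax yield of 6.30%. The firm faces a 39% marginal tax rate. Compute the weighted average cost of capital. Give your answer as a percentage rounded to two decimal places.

5.93%

Total capital V = 28.73 + 16.25 + 25.21 = 70.19.
Equity: weight = 28.73/70.19 = 0.4093; cost = 8.8%.
Private placement notes: weight = 16.25/70.19 = 0.2315; after-tax cost = 6.71% × (1 − 39%) = 4.0931%.
Convertible notes (debt portion): weight = 25.21/70.19 = 0.3592; after-tax cost = 6.3% × (1 − 39%) = 3.8430%.
WACC = 0.4093 × 8.8000% + 0.2315 × 4.0931% + 0.3592 × 3.8430% = 5.9299%.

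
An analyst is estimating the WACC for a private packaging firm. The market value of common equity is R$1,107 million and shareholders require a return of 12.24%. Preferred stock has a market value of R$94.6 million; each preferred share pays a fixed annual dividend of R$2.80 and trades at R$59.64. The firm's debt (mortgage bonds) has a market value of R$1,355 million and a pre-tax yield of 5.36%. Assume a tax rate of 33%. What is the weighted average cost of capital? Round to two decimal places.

7.38%

Cost of preferred: Rp = 2.8 / 59.64 = 4.6948%.
Total capital V = 1107 + 94.6 + 1355 = 2556.6.
Equity: weight = 1107/2556.6 = 0.4330; cost = 12.24%.
Preferred: weight = 94.6/2556.6 = 0.0370; cost = 4.6948%.
Mortgage bonds: weight = 1355/2556.6 = 0.5300; after-tax cost = 5.36% × (1 − 33%) = 3.5912%.
WACC = 0.4330 × 12.2400% + 0.0370 × 4.6948% + 0.5300 × 3.5912% = 7.3769%.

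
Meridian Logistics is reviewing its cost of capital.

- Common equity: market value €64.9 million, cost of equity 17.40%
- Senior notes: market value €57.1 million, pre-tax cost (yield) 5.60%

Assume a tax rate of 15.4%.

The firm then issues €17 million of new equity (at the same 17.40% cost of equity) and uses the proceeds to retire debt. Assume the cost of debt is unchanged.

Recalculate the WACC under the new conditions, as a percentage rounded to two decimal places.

13.24%

After the change:
Total capital V = 81.9 + 40.1 = 122.
Equity: weight = 81.9/122 = 0.6713; cost = 17.4%.
Senior notes: weight = 40.1/122 = 0.3287; after-tax cost = 5.6% × (1 − 15.4%) = 4.7376%.
WACC = 0.6713 × 17.4000% + 0.3287 × 4.7376% = 13.2380%.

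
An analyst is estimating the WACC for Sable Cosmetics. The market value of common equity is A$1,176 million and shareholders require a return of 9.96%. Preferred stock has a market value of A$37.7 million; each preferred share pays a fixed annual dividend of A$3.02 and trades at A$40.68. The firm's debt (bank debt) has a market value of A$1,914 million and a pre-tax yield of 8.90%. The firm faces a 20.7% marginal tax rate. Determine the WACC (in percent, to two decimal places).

8.15%

Cost of preferred: Rp = 3.02 / 40.68 = 7.4238%.
Total capital V = 1176 + 37.7 + 1914 = 3127.7.
Equity: weight = 1176/3127.7 = 0.3760; cost = 9.96%.
Preferred: weight = 37.7/3127.7 = 0.0121; cost = 7.4238%.
Bank debt: weight = 1914/3127.7 = 0.6120; after-tax cost = 8.9% × (1 − 20.7%) = 7.0577%.
WACC = 0.3760 × 9.9600% + 0.0121 × 7.4238% + 0.6120 × 7.0577% = 8.1534%.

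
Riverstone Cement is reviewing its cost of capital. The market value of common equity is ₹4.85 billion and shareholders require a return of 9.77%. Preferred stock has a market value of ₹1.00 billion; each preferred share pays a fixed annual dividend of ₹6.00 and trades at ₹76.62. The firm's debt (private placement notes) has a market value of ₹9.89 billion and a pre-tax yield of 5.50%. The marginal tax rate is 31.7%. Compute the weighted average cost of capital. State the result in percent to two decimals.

Cost of preferred: Rp = 6.0 / 76.62 = 7.8309%.
Total capital V = 4.85 + 1 + 9.89 = 15.74.
Equity: weight = 4.85/15.74 = 0.3081; cost = 9.77%.
Preferred: weight = 1/15.74 = 0.0635; cost = 7.8309%.
Private placement notes: weight = 9.89/15.74 = 0.6283; after-tax cost = 5.5% × (1 − 31.7%) = 3.7565%.
WACC = 0.3081 × 9.7700% + 0.0635 × 7.8309% + 0.6283 × 3.7565% = 5.8683%.

5.87%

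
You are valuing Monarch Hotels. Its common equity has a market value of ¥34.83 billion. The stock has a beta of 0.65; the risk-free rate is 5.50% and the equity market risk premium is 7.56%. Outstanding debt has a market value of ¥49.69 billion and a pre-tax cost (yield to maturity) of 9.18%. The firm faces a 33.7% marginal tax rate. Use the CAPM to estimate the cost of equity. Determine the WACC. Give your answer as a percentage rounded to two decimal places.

Cost of equity via CAPM: Re = 5.5% + 0.65 × 7.56% = 10.4140%.
Total capital V = 34.83 + 49.69 = 84.52.
Equity: weight = 34.83/84.52 = 0.4121; cost = 10.414%.
Debt: weight = 49.69/84.52 = 0.5879; after-tax cost = 9.18% × (1 − 33.7%) = 6.0863%.
WACC = 0.4121 × 10.4140% + 0.5879 × 6.0863% = 7.8697%.

7.87%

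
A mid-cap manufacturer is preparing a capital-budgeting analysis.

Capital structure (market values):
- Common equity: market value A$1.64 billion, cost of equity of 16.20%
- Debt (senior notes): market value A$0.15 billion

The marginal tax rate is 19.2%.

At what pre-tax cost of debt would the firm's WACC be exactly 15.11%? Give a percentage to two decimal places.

3.95%

Total capital V = 1.64 + 0.15 = 1.79.
Equity weight = 1.64/1.79 = 0.9162.
Senior notes weight = 0.15/1.79 = 0.0838.
Equity contribution = 0.9162 × 16.2% = 14.8425%.
Remaining for debt = 15.11% − 14.8425% = 0.2675%.
Rd × (1 − 19.2%) × 0.0838 = 0.2675%  ⇒  Rd = 3.9513%.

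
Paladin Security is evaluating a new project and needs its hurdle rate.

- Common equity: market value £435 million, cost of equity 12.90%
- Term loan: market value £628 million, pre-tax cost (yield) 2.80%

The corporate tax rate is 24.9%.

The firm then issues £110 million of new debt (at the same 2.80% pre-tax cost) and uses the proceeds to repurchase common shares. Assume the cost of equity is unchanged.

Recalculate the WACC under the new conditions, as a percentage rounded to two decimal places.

After the change:
Total capital V = 325 + 738 = 1063.
Equity: weight = 325/1063 = 0.3057; cost = 12.9%.
Term loan: weight = 738/1063 = 0.6943; after-tax cost = 2.8% × (1 − 24.9%) = 2.1028%.
WACC = 0.3057 × 12.9000% + 0.6943 × 2.1028% = 5.4039%.

5.40%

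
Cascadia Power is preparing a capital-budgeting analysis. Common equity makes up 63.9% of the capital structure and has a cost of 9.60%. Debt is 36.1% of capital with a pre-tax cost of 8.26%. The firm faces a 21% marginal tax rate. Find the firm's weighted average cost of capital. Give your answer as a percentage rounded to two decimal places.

8.49%

After-tax cost of debt = 8.26% × (1 − 21%) = 6.5254%.
WACC = 0.639 × 9.6000% + 0.361 × 6.5254% = 8.4901%.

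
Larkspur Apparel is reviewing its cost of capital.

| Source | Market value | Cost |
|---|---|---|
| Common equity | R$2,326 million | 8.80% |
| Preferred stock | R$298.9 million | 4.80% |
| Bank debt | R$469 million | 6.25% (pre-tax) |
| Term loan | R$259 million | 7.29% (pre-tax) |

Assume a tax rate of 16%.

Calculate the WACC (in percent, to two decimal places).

7.74%

Total capital V = 2326 + 298.9 + 469 + 259 = 3352.9.
Equity: weight = 2326/3352.9 = 0.6937; cost = 8.8%.
Preferred: weight = 298.9/3352.9 = 0.0891; cost = 4.8%.
Bank debt: weight = 469/3352.9 = 0.1399; after-tax cost = 6.25% × (1 − 16%) = 5.2500%.
Term loan: weight = 259/3352.9 = 0.0772; after-tax cost = 7.29% × (1 − 16%) = 6.1236%.
WACC = 0.6937 × 8.8000% + 0.0891 × 4.8000% + 0.1399 × 5.2500% + 0.0772 × 6.1236% = 7.7401%.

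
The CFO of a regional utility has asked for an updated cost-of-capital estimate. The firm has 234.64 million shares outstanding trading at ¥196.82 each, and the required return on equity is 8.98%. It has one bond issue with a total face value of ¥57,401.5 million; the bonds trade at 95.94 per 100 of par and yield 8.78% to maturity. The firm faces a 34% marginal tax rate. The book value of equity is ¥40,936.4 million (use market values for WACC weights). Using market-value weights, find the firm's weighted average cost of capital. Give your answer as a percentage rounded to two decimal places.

7.25%

Market value of equity E = 196.82 × 234.64m = 46181.8448m. Market value of debt D = 57401.5m × 95.94/100 = 55070.9991m.
Total capital V = 46181.8448 + 55070.9991 = 101252.8439.
Equity: weight = 46181.8448/101252.8439 = 0.4561; cost = 8.98%.
Bonds outstanding: weight = 55070.9991/101252.8439 = 0.5439; after-tax cost = 8.78% × (1 − 34%) = 5.7948%.
WACC = 0.4561 × 8.9800% + 0.5439 × 5.7948% = 7.2476%.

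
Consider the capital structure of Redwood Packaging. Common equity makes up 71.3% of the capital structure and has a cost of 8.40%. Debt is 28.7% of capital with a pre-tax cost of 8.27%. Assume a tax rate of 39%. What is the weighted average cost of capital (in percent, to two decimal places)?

7.44%

After-tax cost of debt = 8.27% × (1 − 39%) = 5.0447%.
WACC = 0.713 × 8.4000% + 0.287 × 5.0447% = 7.4370%.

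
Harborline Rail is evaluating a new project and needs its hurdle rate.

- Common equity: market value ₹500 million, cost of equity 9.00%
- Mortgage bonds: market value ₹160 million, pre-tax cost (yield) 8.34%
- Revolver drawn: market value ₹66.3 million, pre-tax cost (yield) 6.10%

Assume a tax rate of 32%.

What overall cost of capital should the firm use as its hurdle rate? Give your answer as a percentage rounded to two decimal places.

Total capital V = 500 + 160 + 66.3 = 726.3.
Equity: weight = 500/726.3 = 0.6884; cost = 9%.
Mortgage bonds: weight = 160/726.3 = 0.2203; after-tax cost = 8.34% × (1 − 32%) = 5.6712%.
Revolver drawn: weight = 66.3/726.3 = 0.0913; after-tax cost = 6.1% × (1 − 32%) = 4.1480%.
WACC = 0.6884 × 9.0000% + 0.2203 × 5.6712% + 0.0913 × 4.1480% = 7.8238%.

7.82%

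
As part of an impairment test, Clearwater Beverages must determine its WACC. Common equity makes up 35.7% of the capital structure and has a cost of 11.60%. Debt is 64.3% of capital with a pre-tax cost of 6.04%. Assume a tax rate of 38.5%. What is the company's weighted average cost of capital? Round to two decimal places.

6.53%

After-tax cost of debt = 6.04% × (1 − 38.5%) = 3.7146%.
WACC = 0.357 × 11.6000% + 0.643 × 3.7146% = 6.5297%.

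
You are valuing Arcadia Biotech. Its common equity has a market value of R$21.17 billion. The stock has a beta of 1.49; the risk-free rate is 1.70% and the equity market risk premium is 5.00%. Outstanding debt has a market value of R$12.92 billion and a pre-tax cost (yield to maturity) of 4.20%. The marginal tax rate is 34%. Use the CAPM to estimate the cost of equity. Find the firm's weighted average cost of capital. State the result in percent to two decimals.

6.73%

Cost of equity via CAPM: Re = 1.7% + 1.49 × 5.0% = 9.1500%.
Total capital V = 21.17 + 12.92 = 34.09.
Equity: weight = 21.17/34.09 = 0.6210; cost = 9.15%.
Debt: weight = 12.92/34.09 = 0.3790; after-tax cost = 4.2% × (1 − 34%) = 2.7720%.
WACC = 0.6210 × 9.1500% + 0.3790 × 2.7720% = 6.7328%.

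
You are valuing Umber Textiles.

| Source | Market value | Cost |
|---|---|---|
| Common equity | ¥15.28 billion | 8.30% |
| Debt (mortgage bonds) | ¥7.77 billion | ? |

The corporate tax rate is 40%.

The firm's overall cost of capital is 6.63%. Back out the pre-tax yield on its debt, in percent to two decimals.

5.58%

Total capital V = 15.28 + 7.77 = 23.05.
Equity weight = 15.28/23.05 = 0.6629.
Mortgage bonds weight = 7.77/23.05 = 0.3371.
Equity contribution = 0.6629 × 8.3% = 5.5021%.
Remaining for debt = 6.63% − 5.5021% = 1.1279%.
Rd × (1 − 40%) × 0.3371 = 1.1279%  ⇒  Rd = 5.5765%.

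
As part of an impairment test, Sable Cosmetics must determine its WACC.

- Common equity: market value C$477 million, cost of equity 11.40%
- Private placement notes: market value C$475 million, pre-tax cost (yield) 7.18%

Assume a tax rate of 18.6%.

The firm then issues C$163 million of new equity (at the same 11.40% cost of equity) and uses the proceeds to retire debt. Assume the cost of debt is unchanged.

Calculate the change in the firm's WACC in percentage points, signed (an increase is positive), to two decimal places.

Current WACC:
Total capital V = 477 + 475 = 952.
Equity: weight = 477/952 = 0.5011; cost = 11.4%.
Private placement notes: weight = 475/952 = 0.4989; after-tax cost = 7.18% × (1 − 18.6%) = 5.8445%.
WACC = 0.5011 × 11.4000% + 0.4989 × 5.8445% = 8.6281%.
After the change:
Total capital V = 640 + 312 = 952.
Equity: weight = 640/952 = 0.6723; cost = 11.4%.
Private placement notes: weight = 312/952 = 0.3277; after-tax cost = 7.18% × (1 − 18.6%) = 5.8445%.
WACC = 0.6723 × 11.4000% + 0.3277 × 5.8445% = 9.5793%.
Change in WACC = 9.5793% − 8.6281% = 0.9512 pp.

+0.95 pp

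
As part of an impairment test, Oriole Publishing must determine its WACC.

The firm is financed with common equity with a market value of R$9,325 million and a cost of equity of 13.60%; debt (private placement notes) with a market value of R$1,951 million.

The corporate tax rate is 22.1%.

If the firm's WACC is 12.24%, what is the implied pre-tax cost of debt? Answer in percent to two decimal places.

7.37%

Total capital V = 9325 + 1951 = 11276.
Equity weight = 9325/11276 = 0.8270.
Private placement notes weight = 1951/11276 = 0.1730.
Equity contribution = 0.8270 × 13.6% = 11.2469%.
Remaining for debt = 12.24% − 11.2469% = 0.9931%.
Rd × (1 − 22.1%) × 0.1730 = 0.9931%  ⇒  Rd = 7.3681%.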